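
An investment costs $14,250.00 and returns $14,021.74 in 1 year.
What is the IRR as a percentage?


Formula: IRR = C1/C0 - 1
Substituting: IRR = $14,021.74 / $14,250.00 - 1
Ratio: 0.983982 - 1 = -0.016018
IRR = -1.6018%

-1.6018%


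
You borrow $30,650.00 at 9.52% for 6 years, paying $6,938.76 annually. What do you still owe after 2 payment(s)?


Formula: Balance = PV*(1+r)^k - PMT*((1+r)^k - 1)/r
Growth: (1 + 0.0952)^2 = 1.199463
Accumulated factor: ((1+r)^k - 1)/r = 2.0952
Balance = $30,650.00 * 1.199463 - $6,938.76 * 2.0952
Balance = $22,225.45

$22,225.45


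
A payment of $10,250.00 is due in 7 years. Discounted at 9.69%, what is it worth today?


Formula: PV = FV / (1 + r)^n
Substituting: PV = $10,250.00 / (1 + 0.0969)^7
Discount factor: (1.0969)^7 = 1.910598
PV = $10,250.00 / 1.910598 = $5,364.81

$5,364.81


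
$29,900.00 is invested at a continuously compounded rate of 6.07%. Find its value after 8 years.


Formula: FV = P * e^(r*t)
Exponent: r*t = 0.0607 * 8 = 0.4856
e^(0.4856) = 1.62515
FV = $29,900.00 * 1.62515 = $48,591.98

$48,591.98


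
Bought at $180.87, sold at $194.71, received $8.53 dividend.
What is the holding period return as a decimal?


Formula: HPR = (P1 - P0 + D) / P0
Gain: $194.71 - $180.87 + $8.53 = $22.37
HPR = $22.37 / $180.87 = 0.1237

0.1237


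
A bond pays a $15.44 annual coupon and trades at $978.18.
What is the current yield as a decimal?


Formula: Current yield = annual coupon / price
Substituting: CY = $15.44 / $978.18
CY = 0.015784

0.015784


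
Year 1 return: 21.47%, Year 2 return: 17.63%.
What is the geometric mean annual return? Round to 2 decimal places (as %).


Formula: Geometric mean = ((1+r1)*(1+r2))^(1/2) - 1
Product: (1 + 0.2147) * (1 + 0.1763) = 1.2147 * 1.1763 = 1.428852
Square root: 1.428852^0.5 = 1.195346
Geometric mean = 1.195346 - 1 = 0.195346
As percentage: 19.53%

19.53%


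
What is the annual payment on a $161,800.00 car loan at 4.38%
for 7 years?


Formula: PMT = PV * r / (1 - (1+r)^(-n))
Denominator: 1 - (1 + 0.0438)^(-7) = 0.259238
Numerator: $161,800.00 * 0.0438 = 7086.84
PMT = 7086.84 / 0.259238 = $27,337.24

$27,337.24


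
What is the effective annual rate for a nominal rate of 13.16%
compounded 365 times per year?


Formula: EAR = (1 + r/m)^m - 1
Period rate: r/m = 0.1316 / 365 = 0.000361
Compounding: (1 + 0.000361)^365 = 1.140625
EAR = 1.140625 - 1 = 0.140625

0.140625


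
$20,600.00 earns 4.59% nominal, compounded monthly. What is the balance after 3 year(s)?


Formula: FV = P * (1 + r/m)^(m*t)
Period rate: r/m = 0.0459 / 12 = 0.003825
Total periods: m*t = 12 * 3 = 36
Growth factor: (1 + 0.003825)^36 = 1.14733
FV = $20,600.00 * 1.14733 = $23,634.99

$23,634.99


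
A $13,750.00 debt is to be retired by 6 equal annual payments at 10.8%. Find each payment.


Formula: PMT = PV * r / (1 - (1+r)^(-n))
Denominator: 1 - (1 + 0.108)^(-6) = 0.459543
Numerator: $13,750.00 * 0.108 = 1485.0
PMT = 1485.0 / 0.459543 = $3,231.47

$3,231.47


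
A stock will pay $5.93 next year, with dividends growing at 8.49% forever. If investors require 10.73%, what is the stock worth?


Formula: P = D1 / (r - g)
Spread: r - g = 0.1073 - 0.0849 = 0.0224
Substituting: P = $5.93 / 0.0224
P = $264.73

$264.73


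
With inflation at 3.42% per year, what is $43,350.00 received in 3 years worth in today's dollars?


Formula: Real value = nominal / (1 + inflation)^years
Price level: (1 + 0.0342)^3 = 1.106149
Real value = $43,350.00 / 1.106149 = $39,190.02

$39,190.02


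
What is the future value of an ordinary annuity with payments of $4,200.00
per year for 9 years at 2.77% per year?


Formula: FV = PMT * ((1+r)^n - 1) / r
Growth factor: (1 + 0.0277)^9 = 1.278784
Numerator: 1.278784 - 1 = 0.278784
FV = $4,200.00 * 0.278784 / 0.0277 = $42,270.50

$42,270.50


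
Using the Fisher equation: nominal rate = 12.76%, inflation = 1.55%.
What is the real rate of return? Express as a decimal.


Formula: (1 + r_real) = (1 + r_nom) / (1 + inflation)
Substituting: (1 + r_real) = 1.1276 / 1.0155
(1 + r_real) = 1.110389
r_real = 1.110389 - 1 = 0.110389

0.110389


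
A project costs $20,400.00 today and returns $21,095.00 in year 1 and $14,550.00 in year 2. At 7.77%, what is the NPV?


Formula: NPV = C0 + C1/(1+r) + C2/(1+r)^2
Discount C1: $21,095.00 / (1 + 0.0777) = $19,574.09
Discount C2: $14,550.00 / (1 + 0.0777)^2 = $12,527.58
NPV = -$20,400.00 + $19,574.09 + $12,527.58 = $11,701.67

$11,701.67


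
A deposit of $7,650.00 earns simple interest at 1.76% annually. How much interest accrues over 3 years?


Formula: I = P * r * t
Substituting: I = $7,650.00 * 0.0176 * 3
Step: I = $7,650.00 * 0.0528
I = $403.92

$403.92


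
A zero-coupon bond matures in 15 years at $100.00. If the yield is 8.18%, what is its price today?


Formula: Price = FV / (1 + r)^n
Substituting: Price = $100.00 / (1 + 0.0818)^15
Discount factor: (1.0818)^15 = 3.252405
Price = $100.00 / 3.252405 = $30.75

$30.75


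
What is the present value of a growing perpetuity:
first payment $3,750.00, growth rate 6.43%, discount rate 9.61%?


Formula: PV = C / (r - g)
Spread: r - g = 0.0961 - 0.0643 = 0.0318
Substituting: PV = $3,750.00 / 0.0318
PV = $117,924.53

$117,924.53


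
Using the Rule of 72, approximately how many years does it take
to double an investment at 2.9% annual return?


Formula: Years ≈ 72 / r
Substituting: Years ≈ 72 / 2.9
Years ≈ 24.8

24.8 years


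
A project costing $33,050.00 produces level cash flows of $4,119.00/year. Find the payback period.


Formula: Payback = investment / annual cash flow
Substituting: Payback = $33,050.00 / $4,119.00
Payback = 8.0238 years

8.0238 years


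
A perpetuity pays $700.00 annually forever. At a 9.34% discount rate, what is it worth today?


Formula: PV = C / r
Substituting: PV = $700.00 / 0.0934
PV = $7,494.65

$7,494.65


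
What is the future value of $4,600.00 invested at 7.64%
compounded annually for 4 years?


Formula: FV = P * (1 + r)^n
Substituting: FV = $4,600.00 * (1 + 0.0764)^4
Growth factor: (1.0764)^4 = 1.34244
FV = $4,600.00 * 1.34244 = $6,175.22

$6,175.22


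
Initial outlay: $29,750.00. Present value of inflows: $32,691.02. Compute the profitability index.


Formula: PI = PV(cash flows) / initial investment
Substituting: PI = $32,691.02 / $29,750.00
PI = 1.0989

1.0989


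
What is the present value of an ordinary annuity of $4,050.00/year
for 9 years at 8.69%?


Formula: PV = PMT * (1 - (1+r)^(-n)) / r
Discount factor: (1 + 0.0869)^(-9) = 0.472382
Bracket: 1 - 0.472382 = 0.527618
PV = $4,050.00 * 0.527618 / 0.0869 = $24,589.77

$24,589.77


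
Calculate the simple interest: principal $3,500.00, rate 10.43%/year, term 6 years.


Formula: I = P * r * t
Substituting: I = $3,500.00 * 0.1043 * 6
Step: I = $3,500.00 * 0.6258
I = $2,190.30

$2,190.30


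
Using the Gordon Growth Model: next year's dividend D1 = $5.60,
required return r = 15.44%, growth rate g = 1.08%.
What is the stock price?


Formula: P = D1 / (r - g)
Spread: r - g = 0.1544 - 0.0108 = 0.1436
Substituting: P = $5.60 / 0.1436
P = $39.00

$39.00


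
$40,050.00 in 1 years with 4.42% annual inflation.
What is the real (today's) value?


Formula: Real value = nominal / (1 + inflation)^years
Price level: (1 + 0.0442)^1 = 1.0442
Real value = $40,050.00 / 1.0442 = $38,354.72

$38,354.72


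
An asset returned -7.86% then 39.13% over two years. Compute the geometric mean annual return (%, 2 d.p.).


Formula: Geometric mean = ((1+r1)*(1+r2))^(1/2) - 1
Product: (1 + -0.0786) * (1 + 0.3913) = 0.9214 * 1.3913 = 1.281944
Square root: 1.281944^0.5 = 1.13223
Geometric mean = 1.13223 - 1 = 0.13223
As percentage: 13.22%

13.22%


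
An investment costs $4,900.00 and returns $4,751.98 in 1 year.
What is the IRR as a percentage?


Formula: IRR = C1/C0 - 1
Substituting: IRR = $4,751.98 / $4,900.00 - 1
Ratio: 0.969792 - 1 = -0.030208
IRR = -3.0208%

-3.0208%


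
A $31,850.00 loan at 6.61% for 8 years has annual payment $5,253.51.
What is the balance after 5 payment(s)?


Formula: Balance = PV*(1+r)^k - PMT*((1+r)^k - 1)/r
Growth: (1 + 0.0661)^5 = 1.377177
Accumulated factor: ((1+r)^k - 1)/r = 5.706155
Balance = $31,850.00 * 1.377177 - $5,253.51 * 5.706155
Balance = $13,885.74

$13,885.74


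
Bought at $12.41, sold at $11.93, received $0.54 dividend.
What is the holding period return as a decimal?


Formula: HPR = (P1 - P0 + D) / P0
Gain: $11.93 - $12.41 + $0.54 = $0.06
HPR = $0.06 / $12.41 = 0.0048

0.0048


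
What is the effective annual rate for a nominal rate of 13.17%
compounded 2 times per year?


Formula: EAR = (1 + r/m)^m - 1
Period rate: r/m = 0.1317 / 2 = 0.06585
Compounding: (1 + 0.06585)^2 = 1.136036
EAR = 1.136036 - 1 = 0.136036

0.136036


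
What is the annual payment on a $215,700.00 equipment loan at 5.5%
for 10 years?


Formula: PMT = PV * r / (1 - (1+r)^(-n))
Denominator: 1 - (1 + 0.055)^(-10) = 0.414569
Numerator: $215,700.00 * 0.055 = 11863.5
PMT = 11863.5 / 0.414569 = $28,616.44

$28,616.44


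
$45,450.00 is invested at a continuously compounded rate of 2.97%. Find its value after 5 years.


Formula: FV = P * e^(r*t)
Exponent: r*t = 0.0297 * 5 = 0.1485
e^(0.1485) = 1.160093
FV = $45,450.00 * 1.160093 = $52,726.22

$52,726.22


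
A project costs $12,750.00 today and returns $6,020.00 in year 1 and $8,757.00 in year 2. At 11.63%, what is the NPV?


Formula: NPV = C0 + C1/(1+r) + C2/(1+r)^2
Discount C1: $6,020.00 / (1 + 0.1163) = $5,392.82
Discount C2: $8,757.00 / (1 + 0.1163)^2 = $7,027.38
NPV = -$12,750.00 + $5,392.82 + $7,027.38 = -$329.80

-$329.80


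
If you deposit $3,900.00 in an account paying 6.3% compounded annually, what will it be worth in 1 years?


Formula: FV = P * (1 + r)^n
Substituting: FV = $3,900.00 * (1 + 0.063)^1
Growth factor: (1.063)^1 = 1.063
FV = $3,900.00 * 1.063 = $4,145.70

$4,145.70


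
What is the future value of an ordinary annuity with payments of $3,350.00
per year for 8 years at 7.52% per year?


Formula: FV = PMT * ((1+r)^n - 1) / r
Growth factor: (1 + 0.0752)^8 = 1.786134
Numerator: 1.786134 - 1 = 0.786134
FV = $3,350.00 * 0.786134 / 0.0752 = $35,020.60

$35,020.60


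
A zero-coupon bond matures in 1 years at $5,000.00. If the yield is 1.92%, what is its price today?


Formula: Price = FV / (1 + r)^n
Substituting: Price = $5,000.00 / (1 + 0.0192)^1
Discount factor: (1.0192)^1 = 1.0192
Price = $5,000.00 / 1.0192 = $4,905.81

$4,905.81


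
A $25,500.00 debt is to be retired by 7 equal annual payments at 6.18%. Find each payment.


Formula: PMT = PV * r / (1 - (1+r)^(-n))
Denominator: 1 - (1 + 0.0618)^(-7) = 0.342795
Numerator: $25,500.00 * 0.0618 = 1575.9
PMT = 1575.9 / 0.342795 = $4,597.21

$4,597.21


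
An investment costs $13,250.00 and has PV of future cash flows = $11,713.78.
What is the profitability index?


Formula: PI = PV(cash flows) / initial investment
Substituting: PI = $11,713.78 / $13,250.00
PI = 0.8841

0.8841


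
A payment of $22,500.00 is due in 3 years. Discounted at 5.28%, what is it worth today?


Formula: PV = FV / (1 + r)^n
Substituting: PV = $22,500.00 / (1 + 0.0528)^3
Discount factor: (1.0528)^3 = 1.166911
PV = $22,500.00 / 1.166911 = $19,281.68

$19,281.68


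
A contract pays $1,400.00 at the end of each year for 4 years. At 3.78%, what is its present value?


Formula: PV = PMT * (1 - (1+r)^(-n)) / r
Discount factor: (1 + 0.0378)^(-4) = 0.862076
Bracket: 1 - 0.862076 = 0.137924
PV = $1,400.00 * 0.137924 / 0.0378 = $5,108.31

$5,108.31


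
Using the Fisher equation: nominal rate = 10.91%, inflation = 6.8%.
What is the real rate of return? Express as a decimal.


Formula: (1 + r_real) = (1 + r_nom) / (1 + inflation)
Substituting: (1 + r_real) = 1.1091 / 1.068
(1 + r_real) = 1.038483
r_real = 1.038483 - 1 = 0.038483

0.038483


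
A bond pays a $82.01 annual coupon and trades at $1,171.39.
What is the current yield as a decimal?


Formula: Current yield = annual coupon / price
Substituting: CY = $82.01 / $1,171.39
CY = 0.070011

0.070011


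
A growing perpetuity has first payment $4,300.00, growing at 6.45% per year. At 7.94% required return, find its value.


Formula: PV = C / (r - g)
Spread: r - g = 0.0794 - 0.0645 = 0.0149
Substituting: PV = $4,300.00 / 0.0149
PV = $288,590.60

$288,590.60


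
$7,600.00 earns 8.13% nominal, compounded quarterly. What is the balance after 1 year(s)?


Formula: FV = P * (1 + r/m)^(m*t)
Period rate: r/m = 0.0813 / 4 = 0.020325
Total periods: m*t = 4 * 1 = 4
Growth factor: (1 + 0.020325)^4 = 1.083812
FV = $7,600.00 * 1.083812 = $8,236.97

$8,236.97


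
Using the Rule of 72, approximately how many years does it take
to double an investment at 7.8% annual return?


Formula: Years ≈ 72 / r
Substituting: Years ≈ 72 / 7.8
Years ≈ 9.2

9.2 years


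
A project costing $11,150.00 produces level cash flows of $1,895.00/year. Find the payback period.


Formula: Payback = investment / annual cash flow
Substituting: Payback = $11,150.00 / $1,895.00
Payback = 5.8839 years

5.8839 years


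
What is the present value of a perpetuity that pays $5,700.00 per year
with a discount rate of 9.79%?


Formula: PV = C / r
Substituting: PV = $5,700.00 / 0.0979
PV = $58,222.68

$58,222.68


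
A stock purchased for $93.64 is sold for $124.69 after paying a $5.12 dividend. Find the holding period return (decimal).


Formula: HPR = (P1 - P0 + D) / P0
Gain: $124.69 - $93.64 + $5.12 = $36.17
HPR = $36.17 / $93.64 = 0.3863

0.3863


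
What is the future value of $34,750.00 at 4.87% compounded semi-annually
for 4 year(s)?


Formula: FV = P * (1 + r/m)^(m*t)
Period rate: r/m = 0.0487 / 2 = 0.02435
Total periods: m*t = 2 * 4 = 8
Growth factor: (1 + 0.02435)^8 = 1.212235
FV = $34,750.00 * 1.212235 = $42,125.18

$42,125.18


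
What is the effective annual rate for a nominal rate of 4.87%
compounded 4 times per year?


Formula: EAR = (1 + r/m)^m - 1
Period rate: r/m = 0.0487 / 4 = 0.012175
Compounding: (1 + 0.012175)^4 = 1.049597
EAR = 1.049597 - 1 = 0.049597

0.049597


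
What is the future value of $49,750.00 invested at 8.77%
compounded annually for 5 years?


Formula: FV = P * (1 + r)^n
Substituting: FV = $49,750.00 * (1 + 0.0877)^5
Growth factor: (1.0877)^5 = 1.522459
FV = $49,750.00 * 1.522459 = $75,742.34

$75,742.34


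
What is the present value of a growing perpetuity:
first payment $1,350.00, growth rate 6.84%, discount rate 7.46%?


Formula: PV = C / (r - g)
Spread: r - g = 0.0746 - 0.0684 = 0.0062
Substituting: PV = $1,350.00 / 0.0062
PV = $217,741.94

$217,741.94


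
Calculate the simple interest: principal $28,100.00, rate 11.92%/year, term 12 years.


Formula: I = P * r * t
Substituting: I = $28,100.00 * 0.1192 * 12
Step: I = $28,100.00 * 1.4304
I = $40,194.24

$40,194.24


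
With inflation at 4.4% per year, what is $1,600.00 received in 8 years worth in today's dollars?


Formula: Real value = nominal / (1 + inflation)^years
Price level: (1 + 0.044)^8 = 1.41125
Real value = $1,600.00 / 1.41125 = $1,133.75

$1,133.75


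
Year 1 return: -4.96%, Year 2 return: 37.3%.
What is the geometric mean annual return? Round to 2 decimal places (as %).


Formula: Geometric mean = ((1+r1)*(1+r2))^(1/2) - 1
Product: (1 + -0.0496) * (1 + 0.373) = 0.9504 * 1.373 = 1.304899
Square root: 1.304899^0.5 = 1.142322
Geometric mean = 1.142322 - 1 = 0.142322
As percentage: 14.23%

14.23%


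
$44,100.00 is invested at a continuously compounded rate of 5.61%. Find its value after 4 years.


Formula: FV = P * e^(r*t)
Exponent: r*t = 0.0561 * 4 = 0.2244
e^(0.2244) = 1.251572
FV = $44,100.00 * 1.251572 = $55,194.31

$55,194.31


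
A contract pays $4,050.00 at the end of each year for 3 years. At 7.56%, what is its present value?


Formula: PV = PMT * (1 - (1+r)^(-n)) / r
Discount factor: (1 + 0.0756)^(-3) = 0.803614
Bracket: 1 - 0.803614 = 0.196386
PV = $4,050.00 * 0.196386 / 0.0756 = $10,520.67

$10,520.67


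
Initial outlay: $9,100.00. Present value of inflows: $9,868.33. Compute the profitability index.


Formula: PI = PV(cash flows) / initial investment
Substituting: PI = $9,868.33 / $9,100.00
PI = 1.0844

1.0844


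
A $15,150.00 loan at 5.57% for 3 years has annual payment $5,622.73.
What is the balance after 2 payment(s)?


Formula: Balance = PV*(1+r)^k - PMT*((1+r)^k - 1)/r
Growth: (1 + 0.0557)^2 = 1.114502
Accumulated factor: ((1+r)^k - 1)/r = 2.0557
Balance = $15,150.00 * 1.114502 - $5,622.73 * 2.0557
Balance = $5,326.07

$5,326.07


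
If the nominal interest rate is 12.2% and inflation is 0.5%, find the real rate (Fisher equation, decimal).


Formula: (1 + r_real) = (1 + r_nom) / (1 + inflation)
Substituting: (1 + r_real) = 1.122 / 1.005
(1 + r_real) = 1.116418
r_real = 1.116418 - 1 = 0.116418

0.116418


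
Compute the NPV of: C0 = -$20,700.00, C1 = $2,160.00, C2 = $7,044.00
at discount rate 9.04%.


Formula: NPV = C0 + C1/(1+r) + C2/(1+r)^2
Discount C1: $2,160.00 / (1 + 0.0904) = $1,980.92
Discount C2: $7,044.00 / (1 + 0.0904)^2 = $5,924.44
NPV = -$20,700.00 + $1,980.92 + $5,924.44 = -$12,794.63

-$12,794.63


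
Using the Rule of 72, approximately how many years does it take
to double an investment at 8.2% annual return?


Formula: Years ≈ 72 / r
Substituting: Years ≈ 72 / 8.2
Years ≈ 8.8

8.8 years


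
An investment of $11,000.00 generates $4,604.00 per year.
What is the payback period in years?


Formula: Payback = investment / annual cash flow
Substituting: Payback = $11,000.00 / $4,604.00
Payback = 2.3892 years

2.3892 years


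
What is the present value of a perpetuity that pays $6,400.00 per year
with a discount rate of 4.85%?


Formula: PV = C / r
Substituting: PV = $6,400.00 / 0.0485
PV = $131,958.76

$131,958.76


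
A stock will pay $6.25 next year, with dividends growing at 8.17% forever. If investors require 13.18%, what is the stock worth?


Formula: P = D1 / (r - g)
Spread: r - g = 0.1318 - 0.0817 = 0.0501
Substituting: P = $6.25 / 0.0501
P = $124.75

$124.75


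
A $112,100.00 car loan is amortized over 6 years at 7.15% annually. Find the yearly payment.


Formula: PMT = PV * r / (1 - (1+r)^(-n))
Denominator: 1 - (1 + 0.0715)^(-6) = 0.339235
Numerator: $112,100.00 * 0.0715 = 8015.15
PMT = 8015.15 / 0.339235 = $23,627.12

$23,627.12


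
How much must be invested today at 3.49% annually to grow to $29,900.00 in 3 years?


Formula: PV = FV / (1 + r)^n
Substituting: PV = $29,900.00 / (1 + 0.0349)^3
Discount factor: (1.0349)^3 = 1.108397
PV = $29,900.00 / 1.108397 = $26,975.91

$26,975.91


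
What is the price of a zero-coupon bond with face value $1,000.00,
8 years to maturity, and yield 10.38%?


Formula: Price = FV / (1 + r)^n
Substituting: Price = $1,000.00 / (1 + 0.1038)^8
Discount factor: (1.1038)^8 = 2.203551
Price = $1,000.00 / 2.203551 = $453.81

$453.81


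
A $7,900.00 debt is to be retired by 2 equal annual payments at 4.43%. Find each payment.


Formula: PMT = PV * r / (1 - (1+r)^(-n))
Denominator: 1 - (1 + 0.0443)^(-2) = 0.083042
Numerator: $7,900.00 * 0.0443 = 349.97
PMT = 349.97 / 0.083042 = $4,214.37

$4,214.37


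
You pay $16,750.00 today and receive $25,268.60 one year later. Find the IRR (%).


Formula: IRR = C1/C0 - 1
Substituting: IRR = $25,268.60 / $16,750.00 - 1
Ratio: 1.508573 - 1 = 0.508573
IRR = 50.8573%

50.8573%


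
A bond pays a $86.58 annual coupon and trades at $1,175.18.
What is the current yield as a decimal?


Formula: Current yield = annual coupon / price
Substituting: CY = $86.58 / $1,175.18
CY = 0.073674

0.073674


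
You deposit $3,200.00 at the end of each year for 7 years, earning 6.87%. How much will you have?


Formula: FV = PMT * ((1+r)^n - 1) / r
Growth factor: (1 + 0.0687)^7 = 1.592175
Numerator: 1.592175 - 1 = 0.592175
FV = $3,200.00 * 0.592175 / 0.0687 = $27,583.09

$27,583.09


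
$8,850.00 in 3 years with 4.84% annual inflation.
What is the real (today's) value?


Formula: Real value = nominal / (1 + inflation)^years
Price level: (1 + 0.0484)^3 = 1.152341
Real value = $8,850.00 / 1.152341 = $7,680.02

$7,680.02


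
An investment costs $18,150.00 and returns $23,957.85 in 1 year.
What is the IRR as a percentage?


Formula: IRR = C1/C0 - 1
Substituting: IRR = $23,957.85 / $18,150.00 - 1
Ratio: 1.319992 - 1 = 0.319992
IRR = 31.9992%

31.9992%


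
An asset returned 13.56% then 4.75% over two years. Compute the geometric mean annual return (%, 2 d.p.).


Formula: Geometric mean = ((1+r1)*(1+r2))^(1/2) - 1
Product: (1 + 0.1356) * (1 + 0.0475) = 1.1356 * 1.0475 = 1.189541
Square root: 1.189541^0.5 = 1.090661
Geometric mean = 1.090661 - 1 = 0.090661
As percentage: 9.07%

9.07%


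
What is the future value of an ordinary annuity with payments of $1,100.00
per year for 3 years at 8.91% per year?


Formula: FV = PMT * ((1+r)^n - 1) / r
Growth factor: (1 + 0.0891)^3 = 1.291824
Numerator: 1.291824 - 1 = 0.291824
FV = $1,100.00 * 0.291824 / 0.0891 = $3,602.76

$3,602.76


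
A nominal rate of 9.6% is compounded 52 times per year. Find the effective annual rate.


Formula: EAR = (1 + r/m)^m - 1
Period rate: r/m = 0.096 / 52 = 0.001846
Compounding: (1 + 0.001846)^52 = 1.100662
EAR = 1.100662 - 1 = 0.100662

0.100662


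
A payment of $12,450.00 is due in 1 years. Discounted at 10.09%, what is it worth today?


Formula: PV = FV / (1 + r)^n
Substituting: PV = $12,450.00 / (1 + 0.1009)^1
Discount factor: (1.1009)^1 = 1.1009
PV = $12,450.00 / 1.1009 = $11,308.93

$11,308.93


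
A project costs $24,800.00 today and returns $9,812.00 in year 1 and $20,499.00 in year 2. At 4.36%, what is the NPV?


Formula: NPV = C0 + C1/(1+r) + C2/(1+r)^2
Discount C1: $9,812.00 / (1 + 0.0436) = $9,402.07
Discount C2: $20,499.00 / (1 + 0.0436)^2 = $18,821.95
NPV = -$24,800.00 + $9,402.07 + $18,821.95 = $3,424.02

$3,424.02


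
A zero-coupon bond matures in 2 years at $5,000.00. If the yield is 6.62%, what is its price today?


Formula: Price = FV / (1 + r)^n
Substituting: Price = $5,000.00 / (1 + 0.0662)^2
Discount factor: (1.0662)^2 = 1.136782
Price = $5,000.00 / 1.136782 = $4,398.38

$4,398.38


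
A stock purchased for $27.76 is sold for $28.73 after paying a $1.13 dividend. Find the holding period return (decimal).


Formula: HPR = (P1 - P0 + D) / P0
Gain: $28.73 - $27.76 + $1.13 = $2.10
HPR = $2.10 / $27.76 = 0.0756

0.0756


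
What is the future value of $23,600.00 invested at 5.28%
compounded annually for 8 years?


Formula: FV = P * (1 + r)^n
Substituting: FV = $23,600.00 * (1 + 0.0528)^8
Growth factor: (1.0528)^8 = 1.50927
FV = $23,600.00 * 1.50927 = $35,618.78

$35,618.78


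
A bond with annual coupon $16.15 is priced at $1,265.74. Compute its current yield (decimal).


Formula: Current yield = annual coupon / price
Substituting: CY = $16.15 / $1,265.74
CY = 0.012759

0.012759


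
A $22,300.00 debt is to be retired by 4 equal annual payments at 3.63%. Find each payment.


Formula: PMT = PV * r / (1 - (1+r)^(-n))
Denominator: 1 - (1 + 0.0363)^(-4) = 0.132922
Numerator: $22,300.00 * 0.0363 = 809.49
PMT = 809.49 / 0.132922 = $6,089.95

$6,089.95


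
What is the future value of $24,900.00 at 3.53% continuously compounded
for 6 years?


Formula: FV = P * e^(r*t)
Exponent: r*t = 0.0353 * 6 = 0.2118
e^(0.2118) = 1.235901
FV = $24,900.00 * 1.235901 = $30,773.93

$30,773.93


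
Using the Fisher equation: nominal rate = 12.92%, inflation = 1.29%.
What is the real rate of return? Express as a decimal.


Formula: (1 + r_real) = (1 + r_nom) / (1 + inflation)
Substituting: (1 + r_real) = 1.1292 / 1.0129
(1 + r_real) = 1.114819
r_real = 1.114819 - 1 = 0.114819

0.114819


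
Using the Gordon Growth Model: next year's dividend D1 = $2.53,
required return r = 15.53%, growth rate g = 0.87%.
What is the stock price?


Formula: P = D1 / (r - g)
Spread: r - g = 0.1553 - 0.0087 = 0.1466
Substituting: P = $2.53 / 0.1466
P = $17.26

$17.26


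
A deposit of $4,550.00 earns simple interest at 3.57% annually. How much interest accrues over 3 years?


Formula: I = P * r * t
Substituting: I = $4,550.00 * 0.0357 * 3
Step: I = $4,550.00 * 0.1071
I = $487.31

$487.31


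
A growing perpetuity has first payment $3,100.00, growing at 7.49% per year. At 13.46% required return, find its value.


Formula: PV = C / (r - g)
Spread: r - g = 0.1346 - 0.0749 = 0.0597
Substituting: PV = $3,100.00 / 0.0597
PV = $51,926.30

$51,926.30


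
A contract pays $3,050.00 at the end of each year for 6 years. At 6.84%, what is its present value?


Formula: PV = PMT * (1 - (1+r)^(-n)) / r
Discount factor: (1 + 0.0684)^(-6) = 0.672352
Bracket: 1 - 0.672352 = 0.327648
PV = $3,050.00 * 0.327648 / 0.0684 = $14,610.03

$14,610.03


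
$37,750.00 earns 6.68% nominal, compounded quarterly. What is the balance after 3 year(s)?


Formula: FV = P * (1 + r/m)^(m*t)
Period rate: r/m = 0.0668 / 4 = 0.0167
Total periods: m*t = 4 * 3 = 12
Growth factor: (1 + 0.0167)^12 = 1.219871
FV = $37,750.00 * 1.219871 = $46,050.13

$46,050.13


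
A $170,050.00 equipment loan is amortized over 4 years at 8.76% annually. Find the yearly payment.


Formula: PMT = PV * r / (1 - (1+r)^(-n))
Denominator: 1 - (1 + 0.0876)^(-4) = 0.285301
Numerator: $170,050.00 * 0.0876 = 14896.38
PMT = 14896.38 / 0.285301 = $52,212.86

$52,212.86


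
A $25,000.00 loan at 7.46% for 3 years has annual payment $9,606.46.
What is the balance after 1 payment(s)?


Formula: Balance = PV*(1+r)^k - PMT*((1+r)^k - 1)/r
Growth: (1 + 0.0746)^1 = 1.0746
Accumulated factor: ((1+r)^k - 1)/r = 1.0
Balance = $25,000.00 * 1.0746 - $9,606.46 * 1.0
Balance = $17,258.54

$17,258.54


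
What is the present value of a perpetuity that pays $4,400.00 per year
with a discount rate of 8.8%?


Formula: PV = C / r
Substituting: PV = $4,400.00 / 0.088
PV = $50,000.00

$50,000.00


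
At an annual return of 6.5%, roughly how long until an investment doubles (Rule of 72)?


Formula: Years ≈ 72 / r
Substituting: Years ≈ 72 / 6.5
Years ≈ 11.1

11.1 years


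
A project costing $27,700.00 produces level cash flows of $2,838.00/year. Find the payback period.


Formula: Payback = investment / annual cash flow
Substituting: Payback = $27,700.00 / $2,838.00
Payback = 9.7604 years

9.7604 years


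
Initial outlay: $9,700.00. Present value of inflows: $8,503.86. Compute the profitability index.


Formula: PI = PV(cash flows) / initial investment
Substituting: PI = $8,503.86 / $9,700.00
PI = 0.8767

0.8767


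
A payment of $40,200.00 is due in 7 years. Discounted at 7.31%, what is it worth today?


Formula: PV = FV / (1 + r)^n
Substituting: PV = $40,200.00 / (1 + 0.0731)^7
Discount factor: (1.0731)^7 = 1.638632
PV = $40,200.00 / 1.638632 = $24,532.66

$24,532.66


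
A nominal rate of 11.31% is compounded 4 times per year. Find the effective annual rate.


Formula: EAR = (1 + r/m)^m - 1
Period rate: r/m = 0.1131 / 4 = 0.028275
Compounding: (1 + 0.028275)^4 = 1.117988
EAR = 1.117988 - 1 = 0.117988

0.117988


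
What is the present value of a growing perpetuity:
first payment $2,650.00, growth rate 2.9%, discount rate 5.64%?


Formula: PV = C / (r - g)
Spread: r - g = 0.0564 - 0.029 = 0.0274
Substituting: PV = $2,650.00 / 0.0274
PV = $96,715.33

$96,715.33


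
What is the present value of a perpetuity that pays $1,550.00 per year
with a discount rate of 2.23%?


Formula: PV = C / r
Substituting: PV = $1,550.00 / 0.0223
PV = $69,506.73

$69,506.73


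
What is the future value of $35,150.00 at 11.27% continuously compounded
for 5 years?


Formula: FV = P * e^(r*t)
Exponent: r*t = 0.1127 * 5 = 0.5635
e^(0.5635) = 1.756811
FV = $35,150.00 * 1.756811 = $61,751.89

$61,751.89


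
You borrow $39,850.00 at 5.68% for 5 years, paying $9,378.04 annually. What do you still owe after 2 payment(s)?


Formula: Balance = PV*(1+r)^k - PMT*((1+r)^k - 1)/r
Growth: (1 + 0.0568)^2 = 1.116826
Accumulated factor: ((1+r)^k - 1)/r = 2.0568
Balance = $39,850.00 * 1.116826 - $9,378.04 * 2.0568
Balance = $25,216.77

$25,216.77


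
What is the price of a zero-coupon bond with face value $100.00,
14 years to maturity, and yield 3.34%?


Formula: Price = FV / (1 + r)^n
Substituting: Price = $100.00 / (1 + 0.0334)^14
Discount factor: (1.0334)^14 = 1.584012
Price = $100.00 / 1.584012 = $63.13

$63.13


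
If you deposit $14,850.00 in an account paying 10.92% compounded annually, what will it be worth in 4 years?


Formula: FV = P * (1 + r)^n
Substituting: FV = $14,850.00 * (1 + 0.1092)^4
Growth factor: (1.1092)^4 = 1.513699
FV = $14,850.00 * 1.513699 = $22,478.43

$22,478.43


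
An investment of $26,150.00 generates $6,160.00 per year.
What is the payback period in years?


Formula: Payback = investment / annual cash flow
Substituting: Payback = $26,150.00 / $6,160.00
Payback = 4.2451 years

4.2451 years


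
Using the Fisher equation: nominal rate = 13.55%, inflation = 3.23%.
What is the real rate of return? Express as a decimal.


Formula: (1 + r_real) = (1 + r_nom) / (1 + inflation)
Substituting: (1 + r_real) = 1.1355 / 1.0323
(1 + r_real) = 1.099971
r_real = 1.099971 - 1 = 0.099971

0.099971


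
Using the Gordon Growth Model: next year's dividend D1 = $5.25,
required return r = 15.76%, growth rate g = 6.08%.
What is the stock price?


Formula: P = D1 / (r - g)
Spread: r - g = 0.1576 - 0.0608 = 0.0968
Substituting: P = $5.25 / 0.0968
P = $54.24

$54.24


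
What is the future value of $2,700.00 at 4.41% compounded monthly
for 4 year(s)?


Formula: FV = P * (1 + r/m)^(m*t)
Period rate: r/m = 0.0441 / 12 = 0.003675
Total periods: m*t = 12 * 4 = 48
Growth factor: (1 + 0.003675)^48 = 1.192529
FV = $2,700.00 * 1.192529 = $3,219.83

$3,219.83


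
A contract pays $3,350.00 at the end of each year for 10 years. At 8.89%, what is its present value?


Formula: PV = PMT * (1 - (1+r)^(-n)) / r
Discount factor: (1 + 0.0889)^(-10) = 0.426697
Bracket: 1 - 0.426697 = 0.573303
PV = $3,350.00 * 0.573303 / 0.0889 = $21,603.64

$21,603.64


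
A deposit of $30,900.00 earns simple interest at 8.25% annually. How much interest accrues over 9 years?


Formula: I = P * r * t
Substituting: I = $30,900.00 * 0.0825 * 9
Step: I = $30,900.00 * 0.7425
I = $22,943.25

$22,943.25


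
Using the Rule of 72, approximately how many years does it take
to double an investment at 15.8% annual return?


Formula: Years ≈ 72 / r
Substituting: Years ≈ 72 / 15.8
Years ≈ 4.6

4.6 years


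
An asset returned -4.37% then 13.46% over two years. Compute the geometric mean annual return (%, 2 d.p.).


Formula: Geometric mean = ((1+r1)*(1+r2))^(1/2) - 1
Product: (1 + -0.0437) * (1 + 0.1346) = 0.9563 * 1.1346 = 1.085018
Square root: 1.085018^0.5 = 1.041642
Geometric mean = 1.041642 - 1 = 0.041642
As percentage: 4.16%

4.16%


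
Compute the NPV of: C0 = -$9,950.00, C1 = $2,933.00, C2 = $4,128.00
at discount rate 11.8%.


Formula: NPV = C0 + C1/(1+r) + C2/(1+r)^2
Discount C1: $2,933.00 / (1 + 0.118) = $2,623.43
Discount C2: $4,128.00 / (1 + 0.118)^2 = $3,302.60
NPV = -$9,950.00 + $2,623.43 + $3,302.60 = -$4,023.96

-$4,023.96


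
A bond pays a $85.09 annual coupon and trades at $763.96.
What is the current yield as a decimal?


Formula: Current yield = annual coupon / price
Substituting: CY = $85.09 / $763.96
CY = 0.11138

0.11138


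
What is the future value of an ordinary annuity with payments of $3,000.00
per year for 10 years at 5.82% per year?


Formula: FV = PMT * ((1+r)^n - 1) / r
Growth factor: (1 + 0.0582)^10 = 1.760668
Numerator: 1.760668 - 1 = 0.760668
FV = $3,000.00 * 0.760668 / 0.0582 = $39,209.71

$39,209.71


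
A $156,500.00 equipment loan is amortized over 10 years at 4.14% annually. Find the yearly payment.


Formula: PMT = PV * r / (1 - (1+r)^(-n))
Denominator: 1 - (1 + 0.0414)^(-10) = 0.333463
Numerator: $156,500.00 * 0.0414 = 6479.1
PMT = 6479.1 / 0.333463 = $19,429.74

$19,429.74


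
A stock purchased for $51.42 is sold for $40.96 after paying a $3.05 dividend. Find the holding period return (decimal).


Formula: HPR = (P1 - P0 + D) / P0
Gain: $40.96 - $51.42 + $3.05 = -$7.41
HPR = -$7.41 / $51.42 = -0.1441

-0.1441


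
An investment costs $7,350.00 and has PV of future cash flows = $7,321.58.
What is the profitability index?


Formula: PI = PV(cash flows) / initial investment
Substituting: PI = $7,321.58 / $7,350.00
PI = 0.9961

0.9961


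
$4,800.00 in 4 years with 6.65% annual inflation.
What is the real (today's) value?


Formula: Real value = nominal / (1 + inflation)^years
Price level: (1 + 0.0665)^4 = 1.293729
Real value = $4,800.00 / 1.293729 = $3,710.20

$3,710.20


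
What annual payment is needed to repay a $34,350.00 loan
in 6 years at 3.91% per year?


Formula: PMT = PV * r / (1 - (1+r)^(-n))
Denominator: 1 - (1 + 0.0391)^(-6) = 0.205569
Numerator: $34,350.00 * 0.0391 = 1343.085
PMT = 1343.085 / 0.205569 = $6,533.49

$6,533.49


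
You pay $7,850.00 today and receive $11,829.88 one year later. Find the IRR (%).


Formula: IRR = C1/C0 - 1
Substituting: IRR = $11,829.88 / $7,850.00 - 1
Ratio: 1.506991 - 1 = 0.506991
IRR = 50.6991%

50.6991%


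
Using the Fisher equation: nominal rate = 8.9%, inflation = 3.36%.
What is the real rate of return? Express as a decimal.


Formula: (1 + r_real) = (1 + r_nom) / (1 + inflation)
Substituting: (1 + r_real) = 1.089 / 1.0336
(1 + r_real) = 1.053599
r_real = 1.053599 - 1 = 0.053599

0.053599


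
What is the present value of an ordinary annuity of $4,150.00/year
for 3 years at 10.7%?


Formula: PV = PMT * (1 - (1+r)^(-n)) / r
Discount factor: (1 + 0.107)^(-3) = 0.737152
Bracket: 1 - 0.737152 = 0.262848
PV = $4,150.00 * 0.262848 / 0.107 = $10,194.57

$10,194.57


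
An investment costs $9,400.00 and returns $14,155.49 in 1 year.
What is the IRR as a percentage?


Formula: IRR = C1/C0 - 1
Substituting: IRR = $14,155.49 / $9,400.00 - 1
Ratio: 1.505903 - 1 = 0.505903
IRR = 50.5903%

50.5903%


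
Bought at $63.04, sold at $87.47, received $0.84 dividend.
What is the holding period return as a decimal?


Formula: HPR = (P1 - P0 + D) / P0
Gain: $87.47 - $63.04 + $0.84 = $25.27
HPR = $25.27 / $63.04 = 0.4009

0.4009


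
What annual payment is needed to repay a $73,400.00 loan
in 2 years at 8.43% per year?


Formula: PMT = PV * r / (1 - (1+r)^(-n))
Denominator: 1 - (1 + 0.0843)^(-2) = 0.149448
Numerator: $73,400.00 * 0.0843 = 6187.62
PMT = 6187.62 / 0.149448 = $41,403.28

$41,403.28


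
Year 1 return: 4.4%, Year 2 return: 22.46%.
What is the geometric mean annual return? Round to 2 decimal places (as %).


Formula: Geometric mean = ((1+r1)*(1+r2))^(1/2) - 1
Product: (1 + 0.044) * (1 + 0.2246) = 1.044 * 1.2246 = 1.278482
Square root: 1.278482^0.5 = 1.1307
Geometric mean = 1.1307 - 1 = 0.1307
As percentage: 13.07%

13.07%


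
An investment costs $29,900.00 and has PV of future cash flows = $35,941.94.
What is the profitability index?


Formula: PI = PV(cash flows) / initial investment
Substituting: PI = $35,941.94 / $29,900.00
PI = 1.2021

1.2021


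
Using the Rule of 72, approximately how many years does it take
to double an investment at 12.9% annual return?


Formula: Years ≈ 72 / r
Substituting: Years ≈ 72 / 12.9
Years ≈ 5.6

5.6 years


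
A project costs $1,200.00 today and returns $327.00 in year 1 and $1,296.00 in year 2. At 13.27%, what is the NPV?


Formula: NPV = C0 + C1/(1+r) + C2/(1+r)^2
Discount C1: $327.00 / (1 + 0.1327) = $288.69
Discount C2: $1,296.00 / (1 + 0.1327)^2 = $1,010.13
NPV = -$1,200.00 + $288.69 + $1,010.13 = $98.82

$98.82


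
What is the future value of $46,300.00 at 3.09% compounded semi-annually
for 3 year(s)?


Formula: FV = P * (1 + r/m)^(m*t)
Period rate: r/m = 0.0309 / 2 = 0.01545
Total periods: m*t = 2 * 3 = 6
Growth factor: (1 + 0.01545)^6 = 1.096355
FV = $46,300.00 * 1.096355 = $50,761.24

$50,761.24


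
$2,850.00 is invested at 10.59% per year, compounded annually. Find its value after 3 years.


Formula: FV = P * (1 + r)^n
Substituting: FV = $2,850.00 * (1 + 0.1059)^3
Growth factor: (1.1059)^3 = 1.352532
FV = $2,850.00 * 1.352532 = $3,854.72

$3,854.72


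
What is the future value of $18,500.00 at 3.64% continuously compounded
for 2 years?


Formula: FV = P * e^(r*t)
Exponent: r*t = 0.0364 * 2 = 0.0728
e^(0.0728) = 1.075515
FV = $18,500.00 * 1.075515 = $19,897.04

$19,897.04


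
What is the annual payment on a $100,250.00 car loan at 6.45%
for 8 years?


Formula: PMT = PV * r / (1 - (1+r)^(-n))
Denominator: 1 - (1 + 0.0645)^(-8) = 0.393495
Numerator: $100,250.00 * 0.0645 = 6466.125
PMT = 6466.125 / 0.393495 = $16,432.56

$16,432.56


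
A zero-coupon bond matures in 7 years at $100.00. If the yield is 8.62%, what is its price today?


Formula: Price = FV / (1 + r)^n
Substituting: Price = $100.00 / (1 + 0.0862)^7
Discount factor: (1.0862)^7 = 1.783892
Price = $100.00 / 1.783892 = $56.06

$56.06


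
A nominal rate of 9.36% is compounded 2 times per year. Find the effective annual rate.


Formula: EAR = (1 + r/m)^m - 1
Period rate: r/m = 0.0936 / 2 = 0.0468
Compounding: (1 + 0.0468)^2 = 1.09579
EAR = 1.09579 - 1 = 0.09579

0.09579


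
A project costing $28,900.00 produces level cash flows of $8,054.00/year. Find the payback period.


Formula: Payback = investment / annual cash flow
Substituting: Payback = $28,900.00 / $8,054.00
Payback = 3.5883 years

3.5883 years


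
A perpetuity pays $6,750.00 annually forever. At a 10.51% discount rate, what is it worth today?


Formula: PV = C / r
Substituting: PV = $6,750.00 / 0.1051
PV = $64,224.55

$64,224.55


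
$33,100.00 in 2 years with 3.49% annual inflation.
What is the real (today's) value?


Formula: Real value = nominal / (1 + inflation)^years
Price level: (1 + 0.0349)^2 = 1.071018
Real value = $33,100.00 / 1.071018 = $30,905.18

$30,905.18


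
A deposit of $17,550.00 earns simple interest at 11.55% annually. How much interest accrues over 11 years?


Formula: I = P * r * t
Substituting: I = $17,550.00 * 0.1155 * 11
Step: I = $17,550.00 * 1.2705
I = $22,297.28

$22,297.28


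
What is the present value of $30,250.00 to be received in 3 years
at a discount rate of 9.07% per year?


Formula: PV = FV / (1 + r)^n
Substituting: PV = $30,250.00 / (1 + 0.0907)^3
Discount factor: (1.0907)^3 = 1.297526
PV = $30,250.00 / 1.297526 = $23,313.61

$23,313.61


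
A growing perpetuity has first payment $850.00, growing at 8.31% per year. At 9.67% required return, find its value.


Formula: PV = C / (r - g)
Spread: r - g = 0.0967 - 0.0831 = 0.0136
Substituting: PV = $850.00 / 0.0136
PV = $62,500.00

$62,500.00


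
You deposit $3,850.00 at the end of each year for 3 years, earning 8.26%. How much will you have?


Formula: FV = PMT * ((1+r)^n - 1) / r
Growth factor: (1 + 0.0826)^3 = 1.268832
Numerator: 1.268832 - 1 = 0.268832
FV = $3,850.00 * 0.268832 / 0.0826 = $12,530.30

$12,530.30


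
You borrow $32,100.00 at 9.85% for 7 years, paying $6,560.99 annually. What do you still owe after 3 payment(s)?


Formula: Balance = PV*(1+r)^k - PMT*((1+r)^k - 1)/r
Growth: (1 + 0.0985)^3 = 1.325562
Accumulated factor: ((1+r)^k - 1)/r = 3.305202
Balance = $32,100.00 * 1.325562 - $6,560.99 * 3.305202
Balance = $20,865.15

$20,865.15


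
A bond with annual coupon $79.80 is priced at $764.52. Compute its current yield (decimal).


Formula: Current yield = annual coupon / price
Substituting: CY = $79.80 / $764.52
CY = 0.104379

0.104379


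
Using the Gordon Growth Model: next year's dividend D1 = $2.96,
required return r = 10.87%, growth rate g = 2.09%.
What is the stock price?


Formula: P = D1 / (r - g)
Spread: r - g = 0.1087 - 0.0209 = 0.0878
Substituting: P = $2.96 / 0.0878
P = $33.71

$33.71
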